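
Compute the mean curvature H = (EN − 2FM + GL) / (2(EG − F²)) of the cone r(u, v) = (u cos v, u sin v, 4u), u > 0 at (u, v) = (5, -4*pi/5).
H = 2*sqrt(17)/85

With E = 17, F = 0, G = u^2, L = 0, M = 0, N = 4*sqrt(17)*u^2/(17*Abs(u)), assemble
  H = (EN − 2FM + GL) / (2(EG − F²)) = 2*sqrt(17)/(17*Abs(u)).
At (u, v) = (5, -4*pi/5): H = 2*sqrt(17)/85.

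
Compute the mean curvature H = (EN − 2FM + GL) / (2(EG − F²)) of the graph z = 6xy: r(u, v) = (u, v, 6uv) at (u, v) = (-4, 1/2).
H = 108*sqrt(586)/85849

With E = 36*v^2 + 1, F = 36*u*v, G = 36*u^2 + 1, L = 0, M = 6/sqrt(36*u^2 + 36*v^2 + 1), N = 0, assemble
  H = (EN − 2FM + GL) / (2(EG − F²)) = -216*u*v/(36*u^2 + 36*v^2 + 1)^(3/2).
At (u, v) = (-4, 1/2): H = 108*sqrt(586)/85849.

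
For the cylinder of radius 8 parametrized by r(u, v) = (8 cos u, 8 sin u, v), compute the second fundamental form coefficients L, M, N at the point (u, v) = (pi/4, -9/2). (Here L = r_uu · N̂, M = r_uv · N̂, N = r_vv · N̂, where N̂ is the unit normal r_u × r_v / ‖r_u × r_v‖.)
L = -8;  M = 0;  N = 0

Compute the unit normal N̂(u, v) = (cos(u), sin(u), 0), and the second partials r_uu, r_uv, r_vv. Take dot products:
  L(u, v) = r_uu · N̂ = -8,
  M(u, v) = r_uv · N̂ = 0,
  N(u, v) = r_vv · N̂ = 0.
Evaluating at (u, v) = (pi/4, -9/2):
  L = -8, M = 0, N = 0.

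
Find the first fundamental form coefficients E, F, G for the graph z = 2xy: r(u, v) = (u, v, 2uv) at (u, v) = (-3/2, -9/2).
E = 82;  F = 27;  G = 10

Partials: r_u = (1, 0, 2*v), r_v = (0, 1, 2*u). As functions of (u, v):
  E = r_u · r_u = 4*v^2 + 1,
  F = r_u · r_v = 4*u*v,
  G = r_v · r_v = 4*u^2 + 1.
Evaluating at (u, v) = (-3/2, -9/2): E = 82, F = 27, G = 10.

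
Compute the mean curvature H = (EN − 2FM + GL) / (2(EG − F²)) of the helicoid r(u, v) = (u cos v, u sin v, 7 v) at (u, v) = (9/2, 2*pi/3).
H = 0

With E = 1, F = 0, G = u^2 + 49, L = 0, M = -7/sqrt(u^2 + 49), N = 0, assemble
  H = (EN − 2FM + GL) / (2(EG − F²)) = 0.
At (u, v) = (9/2, 2*pi/3): H = 0.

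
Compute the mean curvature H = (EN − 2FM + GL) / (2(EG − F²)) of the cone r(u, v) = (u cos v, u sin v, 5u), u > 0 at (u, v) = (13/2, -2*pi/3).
H = 5*sqrt(26)/338

With E = 26, F = 0, G = u^2, L = 0, M = 0, N = 5*sqrt(26)*u^2/(26*Abs(u)), assemble
  H = (EN − 2FM + GL) / (2(EG − F²)) = 5*sqrt(26)/(52*Abs(u)).
At (u, v) = (13/2, -2*pi/3): H = 5*sqrt(26)/338.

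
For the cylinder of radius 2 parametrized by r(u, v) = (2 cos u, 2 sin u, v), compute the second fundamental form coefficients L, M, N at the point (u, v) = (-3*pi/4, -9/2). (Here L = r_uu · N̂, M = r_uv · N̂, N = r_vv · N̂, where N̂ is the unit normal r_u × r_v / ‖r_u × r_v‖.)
L = -2;  M = 0;  N = 0

Compute the unit normal N̂(u, v) = (cos(u), sin(u), 0), and the second partials r_uu, r_uv, r_vv. Take dot products:
  L(u, v) = r_uu · N̂ = -2,
  M(u, v) = r_uv · N̂ = 0,
  N(u, v) = r_vv · N̂ = 0.
Evaluating at (u, v) = (-3*pi/4, -9/2):
  L = -2, M = 0, N = 0.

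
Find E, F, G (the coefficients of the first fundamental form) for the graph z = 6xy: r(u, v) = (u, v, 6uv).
E = 36*v^2 + 1;  F = 36*u*v;  G = 36*u^2 + 1

Compute partials: r_u = (1, 0, 6*v), r_v = (0, 1, 6*u). Then
  E = r_u · r_u = 36*v^2 + 1,
  F = r_u · r_v = 36*u*v,
  G = r_v · r_v = 36*u^2 + 1.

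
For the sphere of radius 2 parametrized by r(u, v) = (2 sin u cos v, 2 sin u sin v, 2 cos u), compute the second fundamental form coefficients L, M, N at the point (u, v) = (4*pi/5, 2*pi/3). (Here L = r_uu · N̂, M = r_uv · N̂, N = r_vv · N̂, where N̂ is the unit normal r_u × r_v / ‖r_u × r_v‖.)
L = -2;  M = 0;  N = -5/4 + sqrt(5)/4

Compute the unit normal N̂(u, v) = (sin(u)^2*cos(v)/Abs(sin(u)), sin(u)^2*sin(v)/Abs(sin(u)), sin(2*u)/(2*Abs(sin(u)))), and the second partials r_uu, r_uv, r_vv. Take dot products:
  L(u, v) = r_uu · N̂ = -2*sin(u)/Abs(sin(u)),
  M(u, v) = r_uv · N̂ = 0,
  N(u, v) = r_vv · N̂ = -2*sin(u)^3/Abs(sin(u)).
Evaluating at (u, v) = (4*pi/5, 2*pi/3):
  L = -2, M = 0, N = -5/4 + sqrt(5)/4.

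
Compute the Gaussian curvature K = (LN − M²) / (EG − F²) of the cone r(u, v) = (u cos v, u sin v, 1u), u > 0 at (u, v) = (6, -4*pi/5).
K = 0

Coefficients of the first fundamental form: E = 2, F = 0, G = u^2.
Coefficients of the second fundamental form: L = 0, M = 0, N = sqrt(2)*u^2/(2*Abs(u)).
Assemble K = (LN − M²)/(EG − F²) = 0. At (u, v) = (6, -4*pi/5): K = 0.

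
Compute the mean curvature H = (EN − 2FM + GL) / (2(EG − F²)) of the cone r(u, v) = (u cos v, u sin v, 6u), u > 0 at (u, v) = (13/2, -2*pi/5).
H = 6*sqrt(37)/481

With E = 37, F = 0, G = u^2, L = 0, M = 0, N = 6*sqrt(37)*u^2/(37*Abs(u)), assemble
  H = (EN − 2FM + GL) / (2(EG − F²)) = 3*sqrt(37)/(37*Abs(u)).
At (u, v) = (13/2, -2*pi/5): H = 6*sqrt(37)/481.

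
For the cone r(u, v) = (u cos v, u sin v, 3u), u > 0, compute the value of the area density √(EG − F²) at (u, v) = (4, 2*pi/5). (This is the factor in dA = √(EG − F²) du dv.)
√(EG − F²)|_{(4, 2*pi/5)} = 4*sqrt(10)

E = 10, F = 0, G = u^2, so EG − F² = 10*u^2. Taking the positive square root: √(EG − F²) = sqrt(10)*Abs(u). At (u, v) = (4, 2*pi/5): 4*sqrt(10).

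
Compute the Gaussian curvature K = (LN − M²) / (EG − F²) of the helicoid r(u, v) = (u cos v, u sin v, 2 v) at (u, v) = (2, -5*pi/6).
K = -1/16

Coefficients of the first fundamental form: E = 1, F = 0, G = u^2 + 4.
Coefficients of the second fundamental form: L = 0, M = -2/sqrt(u^2 + 4), N = 0.
Assemble K = (LN − M²)/(EG − F²) = -4/(u^2 + 4)^2. At (u, v) = (2, -5*pi/6): K = -1/16.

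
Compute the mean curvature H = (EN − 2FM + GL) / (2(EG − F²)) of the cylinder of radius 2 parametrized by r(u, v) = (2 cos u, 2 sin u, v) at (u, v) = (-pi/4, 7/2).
H = -1/4

With E = 4, F = 0, G = 1, L = -2, M = 0, N = 0, assemble
  H = (EN − 2FM + GL) / (2(EG − F²)) = -1/4.
At (u, v) = (-pi/4, 7/2): H = -1/4.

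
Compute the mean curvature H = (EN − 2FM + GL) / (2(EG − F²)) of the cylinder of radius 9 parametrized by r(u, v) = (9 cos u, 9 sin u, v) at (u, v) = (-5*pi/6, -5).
H = -1/18

With E = 81, F = 0, G = 1, L = -9, M = 0, N = 0, assemble
  H = (EN − 2FM + GL) / (2(EG − F²)) = -1/18.
At (u, v) = (-5*pi/6, -5): H = -1/18.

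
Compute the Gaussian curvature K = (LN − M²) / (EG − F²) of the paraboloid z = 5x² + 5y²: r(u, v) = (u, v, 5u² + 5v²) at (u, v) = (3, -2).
K = 100/1692601

Coefficients of the first fundamental form: E = 100*u^2 + 1, F = 100*u*v, G = 100*v^2 + 1.
Coefficients of the second fundamental form: L = 10/sqrt(100*u^2 + 100*v^2 + 1), M = 0, N = 10/sqrt(100*u^2 + 100*v^2 + 1).
Assemble K = (LN − M²)/(EG − F²) = 100/(10000*u^4 + 20000*u^2*v^2 + 200*u^2 + 10000*v^4 + 200*v^2 + 1). At (u, v) = (3, -2): K = 100/1692601.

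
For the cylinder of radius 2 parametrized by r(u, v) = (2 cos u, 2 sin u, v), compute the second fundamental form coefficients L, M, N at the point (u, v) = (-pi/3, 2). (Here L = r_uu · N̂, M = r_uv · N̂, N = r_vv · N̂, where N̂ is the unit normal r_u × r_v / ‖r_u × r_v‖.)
L = -2;  M = 0;  N = 0

Compute the unit normal N̂(u, v) = (cos(u), sin(u), 0), and the second partials r_uu, r_uv, r_vv. Take dot products:
  L(u, v) = r_uu · N̂ = -2,
  M(u, v) = r_uv · N̂ = 0,
  N(u, v) = r_vv · N̂ = 0.
Evaluating at (u, v) = (-pi/3, 2):
  L = -2, M = 0, N = 0.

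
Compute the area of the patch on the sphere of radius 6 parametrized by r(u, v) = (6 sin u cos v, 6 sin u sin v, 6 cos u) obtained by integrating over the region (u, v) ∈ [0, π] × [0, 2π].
Area = 144*pi

Area = ∫∫ √(EG − F²) du dv with √(EG − F²) = 36*Abs(sin(u)). Integrating over [0, π] × [0, 2π] gives 144*pi.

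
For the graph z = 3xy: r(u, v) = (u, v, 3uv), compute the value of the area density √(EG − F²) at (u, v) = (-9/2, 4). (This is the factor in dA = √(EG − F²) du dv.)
√(EG − F²)|_{(-9/2, 4)} = sqrt(1309)/2

E = 9*v^2 + 1, F = 9*u*v, G = 9*u^2 + 1, so EG − F² = 9*u^2 + 9*v^2 + 1. Taking the positive square root: √(EG − F²) = sqrt(9*u^2 + 9*v^2 + 1). At (u, v) = (-9/2, 4): sqrt(1309)/2.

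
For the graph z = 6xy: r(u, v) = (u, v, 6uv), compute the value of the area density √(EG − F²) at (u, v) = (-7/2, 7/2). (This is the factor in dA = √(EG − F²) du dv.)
√(EG − F²)|_{(-7/2, 7/2)} = sqrt(883)

E = 36*v^2 + 1, F = 36*u*v, G = 36*u^2 + 1, so EG − F² = 36*u^2 + 36*v^2 + 1. Taking the positive square root: √(EG − F²) = sqrt(36*u^2 + 36*v^2 + 1). At (u, v) = (-7/2, 7/2): sqrt(883).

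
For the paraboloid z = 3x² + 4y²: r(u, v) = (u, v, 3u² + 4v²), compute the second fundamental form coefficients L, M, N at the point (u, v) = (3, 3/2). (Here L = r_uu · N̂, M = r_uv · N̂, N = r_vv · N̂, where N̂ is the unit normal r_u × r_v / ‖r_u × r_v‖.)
L = 6*sqrt(469)/469;  M = 0;  N = 8*sqrt(469)/469

Compute the unit normal N̂(u, v) = (-6*u/sqrt(36*u^2 + 64*v^2 + 1), -8*v/sqrt(36*u^2 + 64*v^2 + 1), 1/sqrt(36*u^2 + 64*v^2 + 1)), and the second partials r_uu, r_uv, r_vv. Take dot products:
  L(u, v) = r_uu · N̂ = 6/sqrt(36*u^2 + 64*v^2 + 1),
  M(u, v) = r_uv · N̂ = 0,
  N(u, v) = r_vv · N̂ = 8/sqrt(36*u^2 + 64*v^2 + 1).
Evaluating at (u, v) = (3, 3/2):
  L = 6*sqrt(469)/469, M = 0, N = 8*sqrt(469)/469.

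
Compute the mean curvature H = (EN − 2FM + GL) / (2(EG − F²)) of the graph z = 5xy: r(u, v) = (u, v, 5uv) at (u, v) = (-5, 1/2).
H = 2500*sqrt(281)/2131947

With E = 25*v^2 + 1, F = 25*u*v, G = 25*u^2 + 1, L = 0, M = 5/sqrt(25*u^2 + 25*v^2 + 1), N = 0, assemble
  H = (EN − 2FM + GL) / (2(EG − F²)) = -125*u*v/(25*u^2 + 25*v^2 + 1)^(3/2).
At (u, v) = (-5, 1/2): H = 2500*sqrt(281)/2131947.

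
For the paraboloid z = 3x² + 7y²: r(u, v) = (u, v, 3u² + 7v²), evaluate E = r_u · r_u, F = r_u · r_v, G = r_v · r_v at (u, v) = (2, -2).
E = 145;  F = -336;  G = 785

Partials: r_u = (1, 0, 6*u), r_v = (0, 1, 14*v). As functions of (u, v):
  E = r_u · r_u = 36*u^2 + 1,
  F = r_u · r_v = 84*u*v,
  G = r_v · r_v = 196*v^2 + 1.
Evaluating at (u, v) = (2, -2): E = 145, F = -336, G = 785.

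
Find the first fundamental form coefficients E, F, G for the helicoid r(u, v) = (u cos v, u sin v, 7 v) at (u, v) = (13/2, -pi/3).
E = 1;  F = 0;  G = 365/4

Partials: r_u = (cos(v), sin(v), 0), r_v = (-u*sin(v), u*cos(v), 7). As functions of (u, v):
  E = r_u · r_u = 1,
  F = r_u · r_v = 0,
  G = r_v · r_v = u^2 + 49.
Evaluating at (u, v) = (13/2, -pi/3): E = 1, F = 0, G = 365/4.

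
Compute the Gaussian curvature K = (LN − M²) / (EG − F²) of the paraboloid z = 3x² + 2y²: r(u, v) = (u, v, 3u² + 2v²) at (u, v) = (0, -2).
K = 24/4225

Coefficients of the first fundamental form: E = 36*u^2 + 1, F = 24*u*v, G = 16*v^2 + 1.
Coefficients of the second fundamental form: L = 6/sqrt(36*u^2 + 16*v^2 + 1), M = 0, N = 4/sqrt(36*u^2 + 16*v^2 + 1).
Assemble K = (LN − M²)/(EG − F²) = 24/(1296*u^4 + 1152*u^2*v^2 + 72*u^2 + 256*v^4 + 32*v^2 + 1). At (u, v) = (0, -2): K = 24/4225.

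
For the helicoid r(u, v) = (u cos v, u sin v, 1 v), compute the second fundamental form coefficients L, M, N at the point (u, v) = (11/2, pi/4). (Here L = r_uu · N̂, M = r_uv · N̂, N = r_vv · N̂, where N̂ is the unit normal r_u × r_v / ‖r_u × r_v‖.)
L = 0;  M = -2*sqrt(5)/25;  N = 0

Compute the unit normal N̂(u, v) = (sin(v)/sqrt(u^2 + 1), -cos(v)/sqrt(u^2 + 1), u/sqrt(u^2 + 1)), and the second partials r_uu, r_uv, r_vv. Take dot products:
  L(u, v) = r_uu · N̂ = 0,
  M(u, v) = r_uv · N̂ = -1/sqrt(u^2 + 1),
  N(u, v) = r_vv · N̂ = 0.
Evaluating at (u, v) = (11/2, pi/4):
  L = 0, M = -2*sqrt(5)/25, N = 0.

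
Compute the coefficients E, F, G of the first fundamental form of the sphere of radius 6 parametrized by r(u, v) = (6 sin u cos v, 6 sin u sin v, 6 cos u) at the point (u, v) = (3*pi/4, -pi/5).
E = 36;  F = 0;  G = 18

Partials: r_u = (6*cos(u)*cos(v), 6*sin(v)*cos(u), -6*sin(u)), r_v = (-6*sin(u)*sin(v), 6*sin(u)*cos(v), 0). As functions of (u, v):
  E = r_u · r_u = 36,
  F = r_u · r_v = 0,
  G = r_v · r_v = 36*sin(u)^2.
Evaluating at (u, v) = (3*pi/4, -pi/5): E = 36, F = 0, G = 18.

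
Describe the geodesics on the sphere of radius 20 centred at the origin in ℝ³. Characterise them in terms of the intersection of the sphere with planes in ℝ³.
Geodesics on the sphere of radius 20 are great circles — circles of radius 20 obtained as the intersection of the sphere with planes through the origin (the centre of the sphere).

A curve α(t) of nonzero constant speed on the sphere of radius 20 is a geodesic iff its acceleration α̈ is everywhere normal to the surface, i.e. parallel to the radial vector α(t). Then d/dt(α × α̇) = α̇ × α̇ + α × α̈ = 0, so α × α̇ is a constant vector n ≠ 0 and α(t) · n = 0 for all t: α lies in the plane through the origin with normal n. The intersection of that plane with the sphere is a circle of radius 20 (a great circle). Conversely, a great circle traversed at constant speed has centripetal acceleration pointing at the origin, hence normal to the sphere, so every great circle is a geodesic.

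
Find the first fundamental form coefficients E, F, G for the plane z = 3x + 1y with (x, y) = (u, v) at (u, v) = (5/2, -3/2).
E = 10;  F = 3;  G = 2

Partials: r_u = (1, 0, 3), r_v = (0, 1, 1). As functions of (u, v):
  E = r_u · r_u = 10,
  F = r_u · r_v = 3,
  G = r_v · r_v = 2.
Evaluating at (u, v) = (5/2, -3/2): E = 10, F = 3, G = 2.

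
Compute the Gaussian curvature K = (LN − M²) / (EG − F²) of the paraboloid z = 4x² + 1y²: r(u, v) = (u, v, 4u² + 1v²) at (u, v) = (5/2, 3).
K = 16/190969

Coefficients of the first fundamental form: E = 64*u^2 + 1, F = 16*u*v, G = 4*v^2 + 1.
Coefficients of the second fundamental form: L = 8/sqrt(64*u^2 + 4*v^2 + 1), M = 0, N = 2/sqrt(64*u^2 + 4*v^2 + 1).
Assemble K = (LN − M²)/(EG − F²) = 16/(4096*u^4 + 512*u^2*v^2 + 128*u^2 + 16*v^4 + 8*v^2 + 1). At (u, v) = (5/2, 3): K = 16/190969.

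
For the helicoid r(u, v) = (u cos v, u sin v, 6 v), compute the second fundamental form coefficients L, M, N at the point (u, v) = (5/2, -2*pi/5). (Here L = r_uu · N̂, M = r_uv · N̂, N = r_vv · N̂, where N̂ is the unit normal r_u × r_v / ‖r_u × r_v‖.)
L = 0;  M = -12/13;  N = 0

Compute the unit normal N̂(u, v) = (6*sin(v)/sqrt(u^2 + 36), -6*cos(v)/sqrt(u^2 + 36), u/sqrt(u^2 + 36)), and the second partials r_uu, r_uv, r_vv. Take dot products:
  L(u, v) = r_uu · N̂ = 0,
  M(u, v) = r_uv · N̂ = -6/sqrt(u^2 + 36),
  N(u, v) = r_vv · N̂ = 0.
Evaluating at (u, v) = (5/2, -2*pi/5):
  L = 0, M = -12/13, N = 0.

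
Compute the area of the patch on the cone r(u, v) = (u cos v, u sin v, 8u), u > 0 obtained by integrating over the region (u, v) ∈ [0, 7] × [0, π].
Area = 49*sqrt(65)*pi/2

Area = ∫∫ √(EG − F²) du dv with √(EG − F²) = sqrt(65)*Abs(u). Integrating over [0, 7] × [0, π] gives 49*sqrt(65)*pi/2.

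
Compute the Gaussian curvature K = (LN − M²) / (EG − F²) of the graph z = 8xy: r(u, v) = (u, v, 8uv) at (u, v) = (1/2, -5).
K = -64/2614689

Coefficients of the first fundamental form: E = 64*v^2 + 1, F = 64*u*v, G = 64*u^2 + 1.
Coefficients of the second fundamental form: L = 0, M = 8/sqrt(64*u^2 + 64*v^2 + 1), N = 0.
Assemble K = (LN − M²)/(EG − F²) = -64/(4096*u^4 + 8192*u^2*v^2 + 128*u^2 + 4096*v^4 + 128*v^2 + 1). At (u, v) = (1/2, -5): K = -64/2614689.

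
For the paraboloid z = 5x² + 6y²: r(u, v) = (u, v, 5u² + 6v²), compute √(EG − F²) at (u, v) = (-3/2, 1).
√(EG − F²)|_{(-3/2, 1)} = sqrt(370)

E = 100*u^2 + 1, F = 120*u*v, G = 144*v^2 + 1; EG − F² = 100*u^2 + 144*v^2 + 1; √(EG − F²) = sqrt(100*u^2 + 144*v^2 + 1). At the given point: sqrt(370).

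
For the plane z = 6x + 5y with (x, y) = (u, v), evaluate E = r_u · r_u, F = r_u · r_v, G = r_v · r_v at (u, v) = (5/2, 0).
E = 37;  F = 30;  G = 26

Partials: r_u = (1, 0, 6), r_v = (0, 1, 5). As functions of (u, v):
  E = r_u · r_u = 37,
  F = r_u · r_v = 30,
  G = r_v · r_v = 26.
Evaluating at (u, v) = (5/2, 0): E = 37, F = 30, G = 26.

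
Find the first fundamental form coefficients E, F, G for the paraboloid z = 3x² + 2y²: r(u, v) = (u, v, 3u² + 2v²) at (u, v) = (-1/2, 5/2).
E = 10;  F = -30;  G = 101

Partials: r_u = (1, 0, 6*u), r_v = (0, 1, 4*v). As functions of (u, v):
  E = r_u · r_u = 36*u^2 + 1,
  F = r_u · r_v = 24*u*v,
  G = r_v · r_v = 16*v^2 + 1.
Evaluating at (u, v) = (-1/2, 5/2): E = 10, F = -30, G = 101.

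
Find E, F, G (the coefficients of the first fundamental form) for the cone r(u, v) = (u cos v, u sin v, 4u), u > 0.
E = 17;  F = 0;  G = u^2

Compute partials: r_u = (cos(v), sin(v), 4), r_v = (-u*sin(v), u*cos(v), 0). Then
  E = r_u · r_u = 17,
  F = r_u · r_v = 0,
  G = r_v · r_v = u^2.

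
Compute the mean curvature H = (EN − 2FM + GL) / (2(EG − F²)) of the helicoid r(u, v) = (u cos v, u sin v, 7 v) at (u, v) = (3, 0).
H = 0

With E = 1, F = 0, G = u^2 + 49, L = 0, M = -7/sqrt(u^2 + 49), N = 0, assemble
  H = (EN − 2FM + GL) / (2(EG − F²)) = 0.
At (u, v) = (3, 0): H = 0.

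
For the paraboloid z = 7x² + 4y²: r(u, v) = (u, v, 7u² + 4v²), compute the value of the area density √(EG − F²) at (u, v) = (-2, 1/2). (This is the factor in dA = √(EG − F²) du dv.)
√(EG − F²)|_{(-2, 1/2)} = 3*sqrt(89)

E = 196*u^2 + 1, F = 112*u*v, G = 64*v^2 + 1, so EG − F² = 196*u^2 + 64*v^2 + 1. Taking the positive square root: √(EG − F²) = sqrt(196*u^2 + 64*v^2 + 1). At (u, v) = (-2, 1/2): 3*sqrt(89).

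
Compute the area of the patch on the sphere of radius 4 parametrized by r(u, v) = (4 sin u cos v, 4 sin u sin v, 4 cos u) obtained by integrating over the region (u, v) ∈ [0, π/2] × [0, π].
Area = 16*pi

Area = ∫∫ √(EG − F²) du dv with √(EG − F²) = 16*Abs(sin(u)). Integrating over [0, π/2] × [0, π] gives 16*pi.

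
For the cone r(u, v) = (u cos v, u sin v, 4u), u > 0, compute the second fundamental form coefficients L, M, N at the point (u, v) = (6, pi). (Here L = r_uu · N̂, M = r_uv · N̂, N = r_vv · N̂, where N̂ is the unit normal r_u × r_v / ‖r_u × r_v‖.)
L = 0;  M = 0;  N = 24*sqrt(17)/17

Compute the unit normal N̂(u, v) = (-4*sqrt(17)*u*cos(v)/(17*Abs(u)), -4*sqrt(17)*u*sin(v)/(17*Abs(u)), sqrt(17)*u/(17*Abs(u))), and the second partials r_uu, r_uv, r_vv. Take dot products:
  L(u, v) = r_uu · N̂ = 0,
  M(u, v) = r_uv · N̂ = 0,
  N(u, v) = r_vv · N̂ = 4*sqrt(17)*u^2/(17*Abs(u)).
Evaluating at (u, v) = (6, pi):
  L = 0, M = 0, N = 24*sqrt(17)/17.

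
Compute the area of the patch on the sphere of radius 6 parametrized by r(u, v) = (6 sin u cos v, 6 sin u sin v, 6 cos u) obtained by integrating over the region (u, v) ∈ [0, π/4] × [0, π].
Area = 18*pi*(2 - sqrt(2))

Area = ∫∫ √(EG − F²) du dv with √(EG − F²) = 36*Abs(sin(u)). Integrating over [0, π/4] × [0, π] gives 18*pi*(2 - sqrt(2)).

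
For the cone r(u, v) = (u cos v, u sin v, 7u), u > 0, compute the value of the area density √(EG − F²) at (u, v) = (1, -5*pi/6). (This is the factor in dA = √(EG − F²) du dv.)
√(EG − F²)|_{(1, -5*pi/6)} = 5*sqrt(2)

E = 50, F = 0, G = u^2, so EG − F² = 50*u^2. Taking the positive square root: √(EG − F²) = 5*sqrt(2)*Abs(u). At (u, v) = (1, -5*pi/6): 5*sqrt(2).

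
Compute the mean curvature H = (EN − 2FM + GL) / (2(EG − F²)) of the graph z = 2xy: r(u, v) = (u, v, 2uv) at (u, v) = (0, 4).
H = 0

With E = 4*v^2 + 1, F = 4*u*v, G = 4*u^2 + 1, L = 0, M = 2/sqrt(4*u^2 + 4*v^2 + 1), N = 0, assemble
  H = (EN − 2FM + GL) / (2(EG − F²)) = -8*u*v/(4*u^2 + 4*v^2 + 1)^(3/2).
At (u, v) = (0, 4): H = 0.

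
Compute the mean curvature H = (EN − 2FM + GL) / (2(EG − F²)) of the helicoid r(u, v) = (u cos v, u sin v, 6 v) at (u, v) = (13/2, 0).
H = 0

With E = 1, F = 0, G = u^2 + 36, L = 0, M = -6/sqrt(u^2 + 36), N = 0, assemble
  H = (EN − 2FM + GL) / (2(EG − F²)) = 0.
At (u, v) = (13/2, 0): H = 0.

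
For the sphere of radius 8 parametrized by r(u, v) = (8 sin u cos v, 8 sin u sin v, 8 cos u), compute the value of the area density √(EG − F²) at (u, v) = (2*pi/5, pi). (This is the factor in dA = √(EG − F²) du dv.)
√(EG − F²)|_{(2*pi/5, pi)} = 16*sqrt(2*sqrt(5) + 10)

E = 64, F = 0, G = 64*sin(u)^2, so EG − F² = 4096*sin(u)^2. Taking the positive square root: √(EG − F²) = 64*Abs(sin(u)). At (u, v) = (2*pi/5, pi): 16*sqrt(2*sqrt(5) + 10).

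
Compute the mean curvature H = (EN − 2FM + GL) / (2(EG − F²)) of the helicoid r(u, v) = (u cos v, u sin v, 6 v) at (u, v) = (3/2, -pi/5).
H = 0

With E = 1, F = 0, G = u^2 + 36, L = 0, M = -6/sqrt(u^2 + 36), N = 0, assemble
  H = (EN − 2FM + GL) / (2(EG − F²)) = 0.
At (u, v) = (3/2, -pi/5): H = 0.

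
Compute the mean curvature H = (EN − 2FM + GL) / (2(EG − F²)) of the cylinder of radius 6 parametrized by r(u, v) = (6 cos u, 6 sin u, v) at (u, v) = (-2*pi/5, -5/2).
H = -1/12

With E = 36, F = 0, G = 1, L = -6, M = 0, N = 0, assemble
  H = (EN − 2FM + GL) / (2(EG − F²)) = -1/12.
At (u, v) = (-2*pi/5, -5/2): H = -1/12.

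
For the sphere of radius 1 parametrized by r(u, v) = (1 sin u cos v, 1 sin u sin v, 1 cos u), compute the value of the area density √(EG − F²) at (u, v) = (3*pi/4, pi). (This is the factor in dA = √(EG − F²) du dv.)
√(EG − F²)|_{(3*pi/4, pi)} = sqrt(2)/2

E = 1, F = 0, G = sin(u)^2, so EG − F² = sin(u)^2. Taking the positive square root: √(EG − F²) = Abs(sin(u)). At (u, v) = (3*pi/4, pi): sqrt(2)/2.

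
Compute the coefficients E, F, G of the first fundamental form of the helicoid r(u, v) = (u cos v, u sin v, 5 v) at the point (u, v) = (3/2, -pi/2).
E = 1;  F = 0;  G = 109/4

Partials: r_u = (cos(v), sin(v), 0), r_v = (-u*sin(v), u*cos(v), 5). As functions of (u, v):
  E = r_u · r_u = 1,
  F = r_u · r_v = 0,
  G = r_v · r_v = u^2 + 25.
Evaluating at (u, v) = (3/2, -pi/2): E = 1, F = 0, G = 109/4.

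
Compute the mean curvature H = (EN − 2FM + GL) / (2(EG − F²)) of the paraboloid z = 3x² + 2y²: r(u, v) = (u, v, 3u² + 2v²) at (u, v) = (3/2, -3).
H = 599*sqrt(226)/51076

With E = 36*u^2 + 1, F = 24*u*v, G = 16*v^2 + 1, L = 6/sqrt(36*u^2 + 16*v^2 + 1), M = 0, N = 4/sqrt(36*u^2 + 16*v^2 + 1), assemble
  H = (EN − 2FM + GL) / (2(EG − F²)) = (72*u^2 + 48*v^2 + 5)/(36*u^2 + 16*v^2 + 1)^(3/2).
At (u, v) = (3/2, -3): H = 599*sqrt(226)/51076.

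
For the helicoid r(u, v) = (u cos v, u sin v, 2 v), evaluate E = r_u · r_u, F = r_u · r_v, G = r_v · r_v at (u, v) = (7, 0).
E = 1;  F = 0;  G = 53

Partials: r_u = (cos(v), sin(v), 0), r_v = (-u*sin(v), u*cos(v), 2). As functions of (u, v):
  E = r_u · r_u = 1,
  F = r_u · r_v = 0,
  G = r_v · r_v = u^2 + 4.
Evaluating at (u, v) = (7, 0): E = 1, F = 0, G = 53.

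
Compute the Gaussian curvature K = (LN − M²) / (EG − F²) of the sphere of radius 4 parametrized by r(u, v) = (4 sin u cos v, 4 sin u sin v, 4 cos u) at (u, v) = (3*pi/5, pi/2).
K = 1/16

Coefficients of the first fundamental form: E = 16, F = 0, G = 16*sin(u)^2.
Coefficients of the second fundamental form: L = -4*sin(u)/Abs(sin(u)), M = 0, N = -4*sin(u)^3/Abs(sin(u)).
Assemble K = (LN − M²)/(EG − F²) = 1/16. At (u, v) = (3*pi/5, pi/2): K = 1/16.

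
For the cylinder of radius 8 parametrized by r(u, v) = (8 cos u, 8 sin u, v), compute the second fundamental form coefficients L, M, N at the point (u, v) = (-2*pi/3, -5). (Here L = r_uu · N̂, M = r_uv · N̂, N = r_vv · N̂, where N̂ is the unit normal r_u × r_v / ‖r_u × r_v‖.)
L = -8;  M = 0;  N = 0

Compute the unit normal N̂(u, v) = (cos(u), sin(u), 0), and the second partials r_uu, r_uv, r_vv. Take dot products:
  L(u, v) = r_uu · N̂ = -8,
  M(u, v) = r_uv · N̂ = 0,
  N(u, v) = r_vv · N̂ = 0.
Evaluating at (u, v) = (-2*pi/3, -5):
  L = -8, M = 0, N = 0.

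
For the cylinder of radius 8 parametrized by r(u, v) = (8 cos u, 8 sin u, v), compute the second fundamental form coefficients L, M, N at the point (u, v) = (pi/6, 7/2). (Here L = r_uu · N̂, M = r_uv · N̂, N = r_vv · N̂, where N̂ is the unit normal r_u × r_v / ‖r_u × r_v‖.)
L = -8;  M = 0;  N = 0

Compute the unit normal N̂(u, v) = (cos(u), sin(u), 0), and the second partials r_uu, r_uv, r_vv. Take dot products:
  L(u, v) = r_uu · N̂ = -8,
  M(u, v) = r_uv · N̂ = 0,
  N(u, v) = r_vv · N̂ = 0.
Evaluating at (u, v) = (pi/6, 7/2):
  L = -8, M = 0, N = 0.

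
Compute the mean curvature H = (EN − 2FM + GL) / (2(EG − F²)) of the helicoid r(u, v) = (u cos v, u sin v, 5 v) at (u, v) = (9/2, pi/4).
H = 0

With E = 1, F = 0, G = u^2 + 25, L = 0, M = -5/sqrt(u^2 + 25), N = 0, assemble
  H = (EN − 2FM + GL) / (2(EG − F²)) = 0.
At (u, v) = (9/2, pi/4): H = 0.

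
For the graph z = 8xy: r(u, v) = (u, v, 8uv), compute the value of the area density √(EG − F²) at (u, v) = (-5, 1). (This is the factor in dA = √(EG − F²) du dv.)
√(EG − F²)|_{(-5, 1)} = 3*sqrt(185)

E = 64*v^2 + 1, F = 64*u*v, G = 64*u^2 + 1, so EG − F² = 64*u^2 + 64*v^2 + 1. Taking the positive square root: √(EG − F²) = sqrt(64*u^2 + 64*v^2 + 1). At (u, v) = (-5, 1): 3*sqrt(185).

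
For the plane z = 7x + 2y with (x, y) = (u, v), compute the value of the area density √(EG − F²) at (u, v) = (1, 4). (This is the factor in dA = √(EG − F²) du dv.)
√(EG − F²)|_{(1, 4)} = 3*sqrt(6)

E = 50, F = 14, G = 5, so EG − F² = 54. Taking the positive square root: √(EG − F²) = 3*sqrt(6). At (u, v) = (1, 4): 3*sqrt(6).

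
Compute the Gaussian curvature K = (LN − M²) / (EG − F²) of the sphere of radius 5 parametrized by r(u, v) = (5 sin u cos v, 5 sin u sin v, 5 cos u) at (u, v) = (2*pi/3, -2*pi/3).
K = 1/25

Coefficients of the first fundamental form: E = 25, F = 0, G = 25*sin(u)^2.
Coefficients of the second fundamental form: L = -5*sin(u)/Abs(sin(u)), M = 0, N = -5*sin(u)^3/Abs(sin(u)).
Assemble K = (LN − M²)/(EG − F²) = 1/25. At (u, v) = (2*pi/3, -2*pi/3): K = 1/25.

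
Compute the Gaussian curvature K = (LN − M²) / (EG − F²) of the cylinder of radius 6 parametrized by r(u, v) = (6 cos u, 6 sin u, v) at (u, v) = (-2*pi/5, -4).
K = 0

Coefficients of the first fundamental form: E = 36, F = 0, G = 1.
Coefficients of the second fundamental form: L = -6, M = 0, N = 0.
Assemble K = (LN − M²)/(EG − F²) = 0. At (u, v) = (-2*pi/5, -4): K = 0.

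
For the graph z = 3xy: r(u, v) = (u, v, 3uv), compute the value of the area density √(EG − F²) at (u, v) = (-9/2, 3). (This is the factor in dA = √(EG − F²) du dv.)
√(EG − F²)|_{(-9/2, 3)} = sqrt(1057)/2

E = 9*v^2 + 1, F = 9*u*v, G = 9*u^2 + 1, so EG − F² = 9*u^2 + 9*v^2 + 1. Taking the positive square root: √(EG − F²) = sqrt(9*u^2 + 9*v^2 + 1). At (u, v) = (-9/2, 3): sqrt(1057)/2.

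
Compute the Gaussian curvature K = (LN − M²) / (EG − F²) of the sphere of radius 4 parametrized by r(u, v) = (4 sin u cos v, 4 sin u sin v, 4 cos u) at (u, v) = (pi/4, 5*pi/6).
K = 1/16

Coefficients of the first fundamental form: E = 16, F = 0, G = 16*sin(u)^2.
Coefficients of the second fundamental form: L = -4*sin(u)/Abs(sin(u)), M = 0, N = -4*sin(u)^3/Abs(sin(u)).
Assemble K = (LN − M²)/(EG − F²) = 1/16. At (u, v) = (pi/4, 5*pi/6): K = 1/16.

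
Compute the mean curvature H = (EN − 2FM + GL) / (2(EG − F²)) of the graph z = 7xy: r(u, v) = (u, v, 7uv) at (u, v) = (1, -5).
H = 343*sqrt(51)/65025

With E = 49*v^2 + 1, F = 49*u*v, G = 49*u^2 + 1, L = 0, M = 7/sqrt(49*u^2 + 49*v^2 + 1), N = 0, assemble
  H = (EN − 2FM + GL) / (2(EG − F²)) = -343*u*v/(49*u^2 + 49*v^2 + 1)^(3/2).
At (u, v) = (1, -5): H = 343*sqrt(51)/65025.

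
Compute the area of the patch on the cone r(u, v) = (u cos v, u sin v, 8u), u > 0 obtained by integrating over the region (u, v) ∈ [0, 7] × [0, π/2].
Area = 49*sqrt(65)*pi/4

Area = ∫∫ √(EG − F²) du dv with √(EG − F²) = sqrt(65)*Abs(u). Integrating over [0, 7] × [0, π/2] gives 49*sqrt(65)*pi/4.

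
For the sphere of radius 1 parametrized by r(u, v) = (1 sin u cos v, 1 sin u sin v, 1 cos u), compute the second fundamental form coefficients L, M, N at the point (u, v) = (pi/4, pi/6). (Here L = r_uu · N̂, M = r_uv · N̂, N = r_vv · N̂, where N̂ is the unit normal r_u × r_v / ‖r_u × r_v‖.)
L = -1;  M = 0;  N = -1/2

Compute the unit normal N̂(u, v) = (sin(u)^2*cos(v)/Abs(sin(u)), sin(u)^2*sin(v)/Abs(sin(u)), sin(2*u)/(2*Abs(sin(u)))), and the second partials r_uu, r_uv, r_vv. Take dot products:
  L(u, v) = r_uu · N̂ = -sin(u)/Abs(sin(u)),
  M(u, v) = r_uv · N̂ = 0,
  N(u, v) = r_vv · N̂ = -sin(u)^3/Abs(sin(u)).
Evaluating at (u, v) = (pi/4, pi/6):
  L = -1, M = 0, N = -1/2.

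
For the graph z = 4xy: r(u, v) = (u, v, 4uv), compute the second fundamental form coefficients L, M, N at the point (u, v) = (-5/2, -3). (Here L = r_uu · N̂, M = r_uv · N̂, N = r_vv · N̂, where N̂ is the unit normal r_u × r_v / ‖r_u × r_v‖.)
L = 0;  M = 4*sqrt(5)/35;  N = 0

Compute the unit normal N̂(u, v) = (-4*v/sqrt(16*u^2 + 16*v^2 + 1), -4*u/sqrt(16*u^2 + 16*v^2 + 1), 1/sqrt(16*u^2 + 16*v^2 + 1)), and the second partials r_uu, r_uv, r_vv. Take dot products:
  L(u, v) = r_uu · N̂ = 0,
  M(u, v) = r_uv · N̂ = 4/sqrt(16*u^2 + 16*v^2 + 1),
  N(u, v) = r_vv · N̂ = 0.
Evaluating at (u, v) = (-5/2, -3):
  L = 0, M = 4*sqrt(5)/35, N = 0.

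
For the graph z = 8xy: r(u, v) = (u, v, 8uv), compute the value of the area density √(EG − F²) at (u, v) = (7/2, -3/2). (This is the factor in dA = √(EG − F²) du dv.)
√(EG − F²)|_{(7/2, -3/2)} = sqrt(929)

E = 64*v^2 + 1, F = 64*u*v, G = 64*u^2 + 1, so EG − F² = 64*u^2 + 64*v^2 + 1. Taking the positive square root: √(EG − F²) = sqrt(64*u^2 + 64*v^2 + 1). At (u, v) = (7/2, -3/2): sqrt(929).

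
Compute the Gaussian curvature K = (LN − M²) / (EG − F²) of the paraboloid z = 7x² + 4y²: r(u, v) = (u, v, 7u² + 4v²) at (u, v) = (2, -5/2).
K = 112/1404225

Coefficients of the first fundamental form: E = 196*u^2 + 1, F = 112*u*v, G = 64*v^2 + 1.
Coefficients of the second fundamental form: L = 14/sqrt(196*u^2 + 64*v^2 + 1), M = 0, N = 8/sqrt(196*u^2 + 64*v^2 + 1).
Assemble K = (LN − M²)/(EG − F²) = 112/(38416*u^4 + 25088*u^2*v^2 + 392*u^2 + 4096*v^4 + 128*v^2 + 1). At (u, v) = (2, -5/2): K = 112/1404225.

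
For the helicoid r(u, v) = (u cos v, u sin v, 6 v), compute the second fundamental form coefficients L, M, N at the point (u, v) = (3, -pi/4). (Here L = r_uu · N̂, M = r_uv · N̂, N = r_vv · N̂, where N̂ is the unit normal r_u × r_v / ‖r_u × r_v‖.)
L = 0;  M = -2*sqrt(5)/5;  N = 0

Compute the unit normal N̂(u, v) = (6*sin(v)/sqrt(u^2 + 36), -6*cos(v)/sqrt(u^2 + 36), u/sqrt(u^2 + 36)), and the second partials r_uu, r_uv, r_vv. Take dot products:
  L(u, v) = r_uu · N̂ = 0,
  M(u, v) = r_uv · N̂ = -6/sqrt(u^2 + 36),
  N(u, v) = r_vv · N̂ = 0.
Evaluating at (u, v) = (3, -pi/4):
  L = 0, M = -2*sqrt(5)/5, N = 0.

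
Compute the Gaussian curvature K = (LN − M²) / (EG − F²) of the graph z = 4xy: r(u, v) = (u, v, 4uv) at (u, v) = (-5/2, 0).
K = -16/10201

Coefficients of the first fundamental form: E = 16*v^2 + 1, F = 16*u*v, G = 16*u^2 + 1.
Coefficients of the second fundamental form: L = 0, M = 4/sqrt(16*u^2 + 16*v^2 + 1), N = 0.
Assemble K = (LN − M²)/(EG − F²) = -16/(256*u^4 + 512*u^2*v^2 + 32*u^2 + 256*v^4 + 32*v^2 + 1). At (u, v) = (-5/2, 0): K = -16/10201.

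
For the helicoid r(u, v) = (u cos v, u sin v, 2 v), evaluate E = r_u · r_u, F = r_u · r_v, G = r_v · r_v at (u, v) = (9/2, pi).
E = 1;  F = 0;  G = 97/4

Partials: r_u = (cos(v), sin(v), 0), r_v = (-u*sin(v), u*cos(v), 2). As functions of (u, v):
  E = r_u · r_u = 1,
  F = r_u · r_v = 0,
  G = r_v · r_v = u^2 + 4.
Evaluating at (u, v) = (9/2, pi): E = 1, F = 0, G = 97/4.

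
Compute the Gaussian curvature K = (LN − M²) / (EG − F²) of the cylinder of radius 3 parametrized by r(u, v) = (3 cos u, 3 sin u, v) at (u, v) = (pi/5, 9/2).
K = 0

Coefficients of the first fundamental form: E = 9, F = 0, G = 1.
Coefficients of the second fundamental form: L = -3, M = 0, N = 0.
Assemble K = (LN − M²)/(EG − F²) = 0. At (u, v) = (pi/5, 9/2): K = 0.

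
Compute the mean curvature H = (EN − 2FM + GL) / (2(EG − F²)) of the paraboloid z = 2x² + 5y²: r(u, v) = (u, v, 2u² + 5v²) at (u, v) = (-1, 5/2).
H = 1337*sqrt(642)/412164

With E = 16*u^2 + 1, F = 40*u*v, G = 100*v^2 + 1, L = 4/sqrt(16*u^2 + 100*v^2 + 1), M = 0, N = 10/sqrt(16*u^2 + 100*v^2 + 1), assemble
  H = (EN − 2FM + GL) / (2(EG − F²)) = (80*u^2 + 200*v^2 + 7)/(16*u^2 + 100*v^2 + 1)^(3/2).
At (u, v) = (-1, 5/2): H = 1337*sqrt(642)/412164.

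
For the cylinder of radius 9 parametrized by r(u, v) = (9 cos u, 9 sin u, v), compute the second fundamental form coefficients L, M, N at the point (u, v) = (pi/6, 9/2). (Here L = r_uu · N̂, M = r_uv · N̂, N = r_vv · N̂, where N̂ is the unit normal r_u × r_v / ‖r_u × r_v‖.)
L = -9;  M = 0;  N = 0

Compute the unit normal N̂(u, v) = (cos(u), sin(u), 0), and the second partials r_uu, r_uv, r_vv. Take dot products:
  L(u, v) = r_uu · N̂ = -9,
  M(u, v) = r_uv · N̂ = 0,
  N(u, v) = r_vv · N̂ = 0.
Evaluating at (u, v) = (pi/6, 9/2):
  L = -9, M = 0, N = 0.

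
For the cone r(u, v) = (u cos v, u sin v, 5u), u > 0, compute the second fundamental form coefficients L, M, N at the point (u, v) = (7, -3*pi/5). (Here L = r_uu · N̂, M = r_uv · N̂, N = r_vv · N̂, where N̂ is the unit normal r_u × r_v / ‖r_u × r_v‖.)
L = 0;  M = 0;  N = 35*sqrt(26)/26

Compute the unit normal N̂(u, v) = (-5*sqrt(26)*u*cos(v)/(26*Abs(u)), -5*sqrt(26)*u*sin(v)/(26*Abs(u)), sqrt(26)*u/(26*Abs(u))), and the second partials r_uu, r_uv, r_vv. Take dot products:
  L(u, v) = r_uu · N̂ = 0,
  M(u, v) = r_uv · N̂ = 0,
  N(u, v) = r_vv · N̂ = 5*sqrt(26)*u^2/(26*Abs(u)).
Evaluating at (u, v) = (7, -3*pi/5):
  L = 0, M = 0, N = 35*sqrt(26)/26.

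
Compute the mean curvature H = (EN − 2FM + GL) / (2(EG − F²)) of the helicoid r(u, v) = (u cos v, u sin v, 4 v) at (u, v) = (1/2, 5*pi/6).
H = 0

With E = 1, F = 0, G = u^2 + 16, L = 0, M = -4/sqrt(u^2 + 16), N = 0, assemble
  H = (EN − 2FM + GL) / (2(EG − F²)) = 0.
At (u, v) = (1/2, 5*pi/6): H = 0.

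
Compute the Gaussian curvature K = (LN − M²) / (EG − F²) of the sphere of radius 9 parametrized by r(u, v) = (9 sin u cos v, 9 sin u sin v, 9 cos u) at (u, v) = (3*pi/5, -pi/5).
K = 1/81

Coefficients of the first fundamental form: E = 81, F = 0, G = 81*sin(u)^2.
Coefficients of the second fundamental form: L = -9*sin(u)/Abs(sin(u)), M = 0, N = -9*sin(u)^3/Abs(sin(u)).
Assemble K = (LN − M²)/(EG − F²) = 1/81. At (u, v) = (3*pi/5, -pi/5): K = 1/81.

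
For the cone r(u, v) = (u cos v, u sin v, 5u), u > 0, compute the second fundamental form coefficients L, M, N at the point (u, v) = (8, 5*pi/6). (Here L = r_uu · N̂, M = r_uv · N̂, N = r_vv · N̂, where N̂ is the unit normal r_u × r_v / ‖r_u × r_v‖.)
L = 0;  M = 0;  N = 20*sqrt(26)/13

Compute the unit normal N̂(u, v) = (-5*sqrt(26)*u*cos(v)/(26*Abs(u)), -5*sqrt(26)*u*sin(v)/(26*Abs(u)), sqrt(26)*u/(26*Abs(u))), and the second partials r_uu, r_uv, r_vv. Take dot products:
  L(u, v) = r_uu · N̂ = 0,
  M(u, v) = r_uv · N̂ = 0,
  N(u, v) = r_vv · N̂ = 5*sqrt(26)*u^2/(26*Abs(u)).
Evaluating at (u, v) = (8, 5*pi/6):
  L = 0, M = 0, N = 20*sqrt(26)/13.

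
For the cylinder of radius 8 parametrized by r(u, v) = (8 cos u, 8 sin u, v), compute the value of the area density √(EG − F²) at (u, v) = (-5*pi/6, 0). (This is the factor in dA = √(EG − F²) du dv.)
√(EG − F²)|_{(-5*pi/6, 0)} = 8

E = 64, F = 0, G = 1, so EG − F² = 64. Taking the positive square root: √(EG − F²) = 8. At (u, v) = (-5*pi/6, 0): 8.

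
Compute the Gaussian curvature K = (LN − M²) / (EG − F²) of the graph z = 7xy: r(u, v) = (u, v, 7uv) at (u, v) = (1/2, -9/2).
K = -196/4044121

Coefficients of the first fundamental form: E = 49*v^2 + 1, F = 49*u*v, G = 49*u^2 + 1.
Coefficients of the second fundamental form: L = 0, M = 7/sqrt(49*u^2 + 49*v^2 + 1), N = 0.
Assemble K = (LN − M²)/(EG − F²) = -49/(2401*u^4 + 4802*u^2*v^2 + 98*u^2 + 2401*v^4 + 98*v^2 + 1). At (u, v) = (1/2, -9/2): K = -196/4044121.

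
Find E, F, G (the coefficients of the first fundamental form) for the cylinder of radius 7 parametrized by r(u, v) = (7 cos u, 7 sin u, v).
E = 49;  F = 0;  G = 1

Compute partials: r_u = (-7*sin(u), 7*cos(u), 0), r_v = (0, 0, 1). Then
  E = r_u · r_u = 49,
  F = r_u · r_v = 0,
  G = r_v · r_v = 1.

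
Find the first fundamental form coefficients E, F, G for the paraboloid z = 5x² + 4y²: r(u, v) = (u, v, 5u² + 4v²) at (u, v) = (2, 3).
E = 401;  F = 480;  G = 577

Partials: r_u = (1, 0, 10*u), r_v = (0, 1, 8*v). As functions of (u, v):
  E = r_u · r_u = 100*u^2 + 1,
  F = r_u · r_v = 80*u*v,
  G = r_v · r_v = 64*v^2 + 1.
Evaluating at (u, v) = (2, 3): E = 401, F = 480, G = 577.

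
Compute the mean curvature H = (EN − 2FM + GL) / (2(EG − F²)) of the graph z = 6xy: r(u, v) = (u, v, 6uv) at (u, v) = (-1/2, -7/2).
H = -378*sqrt(451)/203401

With E = 36*v^2 + 1, F = 36*u*v, G = 36*u^2 + 1, L = 0, M = 6/sqrt(36*u^2 + 36*v^2 + 1), N = 0, assemble
  H = (EN − 2FM + GL) / (2(EG − F²)) = -216*u*v/(36*u^2 + 36*v^2 + 1)^(3/2).
At (u, v) = (-1/2, -7/2): H = -378*sqrt(451)/203401.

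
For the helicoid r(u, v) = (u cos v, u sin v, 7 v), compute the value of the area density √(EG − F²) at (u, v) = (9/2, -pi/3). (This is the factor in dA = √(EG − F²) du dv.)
√(EG − F²)|_{(9/2, -pi/3)} = sqrt(277)/2

E = 1, F = 0, G = u^2 + 49, so EG − F² = u^2 + 49. Taking the positive square root: √(EG − F²) = sqrt(u^2 + 49). At (u, v) = (9/2, -pi/3): sqrt(277)/2.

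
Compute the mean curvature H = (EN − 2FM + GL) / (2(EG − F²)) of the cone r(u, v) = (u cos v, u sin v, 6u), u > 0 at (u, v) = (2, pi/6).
H = 3*sqrt(37)/74

With E = 37, F = 0, G = u^2, L = 0, M = 0, N = 6*sqrt(37)*u^2/(37*Abs(u)), assemble
  H = (EN − 2FM + GL) / (2(EG − F²)) = 3*sqrt(37)/(37*Abs(u)).
At (u, v) = (2, pi/6): H = 3*sqrt(37)/74.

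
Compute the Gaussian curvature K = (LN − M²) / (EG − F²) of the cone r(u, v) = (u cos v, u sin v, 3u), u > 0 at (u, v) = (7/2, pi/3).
K = 0

Coefficients of the first fundamental form: E = 10, F = 0, G = u^2.
Coefficients of the second fundamental form: L = 0, M = 0, N = 3*sqrt(10)*u^2/(10*Abs(u)).
Assemble K = (LN − M²)/(EG − F²) = 0. At (u, v) = (7/2, pi/3): K = 0.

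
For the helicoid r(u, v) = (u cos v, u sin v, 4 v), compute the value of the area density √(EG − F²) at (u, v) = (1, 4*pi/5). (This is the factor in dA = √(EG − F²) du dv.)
√(EG − F²)|_{(1, 4*pi/5)} = sqrt(17)

E = 1, F = 0, G = u^2 + 16, so EG − F² = u^2 + 16. Taking the positive square root: √(EG − F²) = sqrt(u^2 + 16). At (u, v) = (1, 4*pi/5): sqrt(17).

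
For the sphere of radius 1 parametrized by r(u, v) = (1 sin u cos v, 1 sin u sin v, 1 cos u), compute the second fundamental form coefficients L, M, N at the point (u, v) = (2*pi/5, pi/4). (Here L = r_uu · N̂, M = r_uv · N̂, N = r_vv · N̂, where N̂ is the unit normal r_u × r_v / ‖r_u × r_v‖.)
L = -1;  M = 0;  N = -5/8 - sqrt(5)/8

Compute the unit normal N̂(u, v) = (sin(u)^2*cos(v)/Abs(sin(u)), sin(u)^2*sin(v)/Abs(sin(u)), sin(2*u)/(2*Abs(sin(u)))), and the second partials r_uu, r_uv, r_vv. Take dot products:
  L(u, v) = r_uu · N̂ = -sin(u)/Abs(sin(u)),
  M(u, v) = r_uv · N̂ = 0,
  N(u, v) = r_vv · N̂ = -sin(u)^3/Abs(sin(u)).
Evaluating at (u, v) = (2*pi/5, pi/4):
  L = -1, M = 0, N = -5/8 - sqrt(5)/8.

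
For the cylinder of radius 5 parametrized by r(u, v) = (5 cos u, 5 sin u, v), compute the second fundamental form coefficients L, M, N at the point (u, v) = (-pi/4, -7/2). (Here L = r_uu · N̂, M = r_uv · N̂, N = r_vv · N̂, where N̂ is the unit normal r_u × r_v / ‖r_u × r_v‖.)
L = -5;  M = 0;  N = 0

Compute the unit normal N̂(u, v) = (cos(u), sin(u), 0), and the second partials r_uu, r_uv, r_vv. Take dot products:
  L(u, v) = r_uu · N̂ = -5,
  M(u, v) = r_uv · N̂ = 0,
  N(u, v) = r_vv · N̂ = 0.
Evaluating at (u, v) = (-pi/4, -7/2):
  L = -5, M = 0, N = 0.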